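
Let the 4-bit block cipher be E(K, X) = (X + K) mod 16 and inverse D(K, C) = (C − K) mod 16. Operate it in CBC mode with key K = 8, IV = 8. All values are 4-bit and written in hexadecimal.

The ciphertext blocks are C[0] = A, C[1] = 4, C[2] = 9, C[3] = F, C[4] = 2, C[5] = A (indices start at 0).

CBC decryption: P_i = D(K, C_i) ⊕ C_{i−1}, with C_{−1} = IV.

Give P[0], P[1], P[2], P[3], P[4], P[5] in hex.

P[0]: D(K, A) = 2; 2 ⊕ 8 = A.
P[1]: D(K, 4) = C; C ⊕ A = 6.
P[2]: D(K, 9) = 1; 1 ⊕ 4 = 5.
P[3]: D(K, F) = 7; 7 ⊕ 9 = E.
P[4]: D(K, 2) = A; A ⊕ F = 5.
P[5]: D(K, A) = 2; 2 ⊕ 2 = 0.

P[0] = A, P[1] = 6, P[2] = 5, P[3] = E, P[4] = 5, P[5] = 0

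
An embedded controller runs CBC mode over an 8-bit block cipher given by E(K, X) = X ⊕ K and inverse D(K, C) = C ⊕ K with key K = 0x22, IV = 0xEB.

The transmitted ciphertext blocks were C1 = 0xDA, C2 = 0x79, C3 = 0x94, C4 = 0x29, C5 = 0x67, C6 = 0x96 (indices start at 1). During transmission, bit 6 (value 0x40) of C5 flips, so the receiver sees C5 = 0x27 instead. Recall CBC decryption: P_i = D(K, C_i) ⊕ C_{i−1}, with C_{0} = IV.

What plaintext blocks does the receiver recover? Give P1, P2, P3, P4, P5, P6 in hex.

Only C5 changed, to 0x27. In CBC, a change in C_i garbles P_i and flips the same bit in P_{i+1}. Decrypting the received ciphertext:
P1: D(K, 0xDA) = 0xF8; 0xF8 ⊕ 0xEB = 0x13.
P2: D(K, 0x79) = 0x5B; 0x5B ⊕ 0xDA = 0x81.
P3: D(K, 0x94) = 0xB6; 0xB6 ⊕ 0x79 = 0xCF.
P4: D(K, 0x29) = 0x0B; 0x0B ⊕ 0x94 = 0x9F.
P5: D(K, 0x27) = 0x05; 0x05 ⊕ 0x29 = 0x2C.
P6: D(K, 0x96) = 0xB4; 0xB4 ⊕ 0x27 = 0x93.
Blocks that differ from the original plaintext: P5, P6.

P1 = 0x13, P2 = 0x81, P3 = 0xCF, P4 = 0x9F, P5 = 0x2C, P6 = 0x93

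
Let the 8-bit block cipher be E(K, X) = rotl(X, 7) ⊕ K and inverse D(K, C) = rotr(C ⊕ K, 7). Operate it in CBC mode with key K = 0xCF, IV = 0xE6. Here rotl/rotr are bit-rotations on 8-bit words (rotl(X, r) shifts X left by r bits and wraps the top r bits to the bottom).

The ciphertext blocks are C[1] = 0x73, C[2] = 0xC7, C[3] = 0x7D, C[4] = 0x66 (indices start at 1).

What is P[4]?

P[4] = 0x2E

CBC decryption: P_i = D(K, C_i) ⊕ C_{i−1}, with C_{0} = IV.
P[4]: D(K, 0x66) = 0x53; 0x53 ⊕ 0x7D = 0x2E.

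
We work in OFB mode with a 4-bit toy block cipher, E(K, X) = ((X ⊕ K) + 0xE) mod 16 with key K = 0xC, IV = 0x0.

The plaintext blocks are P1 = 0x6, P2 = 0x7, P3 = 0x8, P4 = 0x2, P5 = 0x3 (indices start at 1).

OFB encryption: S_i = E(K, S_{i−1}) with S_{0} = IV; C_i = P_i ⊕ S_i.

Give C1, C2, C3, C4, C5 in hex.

C1: S = E(K, 0x0) = 0xA; 0x6 ⊕ 0xA = 0xC.
C2: S = E(K, 0xA) = 0x4; 0x7 ⊕ 0x4 = 0x3.
C3: S = E(K, 0x4) = 0x6; 0x8 ⊕ 0x6 = 0xE.
C4: S = E(K, 0x6) = 0x8; 0x2 ⊕ 0x8 = 0xA.
C5: S = E(K, 0x8) = 0x2; 0x3 ⊕ 0x2 = 0x1.

C1 = 0xC, C2 = 0x3, C3 = 0xE, C4 = 0xA, C5 = 0x1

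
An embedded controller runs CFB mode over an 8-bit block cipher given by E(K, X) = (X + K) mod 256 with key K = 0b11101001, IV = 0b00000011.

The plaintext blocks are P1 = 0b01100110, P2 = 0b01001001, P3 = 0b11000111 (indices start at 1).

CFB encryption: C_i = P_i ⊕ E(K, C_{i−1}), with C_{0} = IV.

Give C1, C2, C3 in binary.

C1: E(K, 0b00000011) = 0b11101100; 0b01100110 ⊕ 0b11101100 = 0b10001010.
C2: E(K, 0b10001010) = 0b01110011; 0b01001001 ⊕ 0b01110011 = 0b00111010.
C3: E(K, 0b00111010) = 0b00100011; 0b11000111 ⊕ 0b00100011 = 0b11100100.

C1 = 0b10001010, C2 = 0b00111010, C3 = 0b11100100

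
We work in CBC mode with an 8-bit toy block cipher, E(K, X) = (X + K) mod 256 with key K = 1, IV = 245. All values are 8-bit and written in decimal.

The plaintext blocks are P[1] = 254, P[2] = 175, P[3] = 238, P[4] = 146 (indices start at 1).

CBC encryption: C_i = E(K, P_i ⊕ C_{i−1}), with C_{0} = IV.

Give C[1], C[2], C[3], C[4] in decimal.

C[1] = 12, C[2] = 164, C[3] = 75, C[4] = 218

C[1]: P[1] ⊕ 245 = 11; E(K, 11) = 12.
C[2]: P[2] ⊕ 12 = 163; E(K, 163) = 164.
C[3]: P[3] ⊕ 164 = 74; E(K, 74) = 75.
C[4]: P[4] ⊕ 75 = 217; E(K, 217) = 218.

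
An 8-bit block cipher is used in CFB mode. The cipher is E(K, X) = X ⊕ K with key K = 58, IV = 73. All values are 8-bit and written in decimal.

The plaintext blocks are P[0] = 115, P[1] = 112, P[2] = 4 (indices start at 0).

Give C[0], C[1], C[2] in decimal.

C[0] = 0, C[1] = 74, C[2] = 116

CFB encryption: C_i = P_i ⊕ E(K, C_{i−1}), with C_{−1} = IV.
C[0]: E(K, 73) = 115; 115 ⊕ 115 = 0.
C[1]: E(K, 0) = 58; 112 ⊕ 58 = 74.
C[2]: E(K, 74) = 112; 4 ⊕ 112 = 116.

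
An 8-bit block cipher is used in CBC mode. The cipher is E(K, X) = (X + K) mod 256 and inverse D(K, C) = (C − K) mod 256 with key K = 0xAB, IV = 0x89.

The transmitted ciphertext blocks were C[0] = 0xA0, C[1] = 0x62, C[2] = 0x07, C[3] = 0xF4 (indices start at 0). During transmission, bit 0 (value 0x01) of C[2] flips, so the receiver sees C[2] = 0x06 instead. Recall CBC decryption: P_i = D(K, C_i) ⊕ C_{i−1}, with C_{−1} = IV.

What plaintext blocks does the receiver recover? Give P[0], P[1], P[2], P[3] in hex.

Only C[2] changed, to 0x06. In CBC, a change in C_i garbles P_i and flips the same bit in P_{i+1}. Decrypting the received ciphertext:
P[0]: D(K, 0xA0) = 0xF5; 0xF5 ⊕ 0x89 = 0x7C.
P[1]: D(K, 0x62) = 0xB7; 0xB7 ⊕ 0xA0 = 0x17.
P[2]: D(K, 0x06) = 0x5B; 0x5B ⊕ 0x62 = 0x39.
P[3]: D(K, 0xF4) = 0x49; 0x49 ⊕ 0x06 = 0x4F.
Blocks that differ from the original plaintext: P[2], P[3].

P[0] = 0x7C, P[1] = 0x17, P[2] = 0x39, P[3] = 0x4F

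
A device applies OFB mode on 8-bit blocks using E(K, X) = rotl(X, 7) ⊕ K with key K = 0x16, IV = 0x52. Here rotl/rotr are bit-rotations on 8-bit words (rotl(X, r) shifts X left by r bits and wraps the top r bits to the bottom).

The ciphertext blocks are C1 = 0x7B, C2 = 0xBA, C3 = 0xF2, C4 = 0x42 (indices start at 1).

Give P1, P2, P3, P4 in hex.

P1 = 0x44, P2 = 0x33, P3 = 0x20, P4 = 0x3D

OFB decryption: S_i = E(K, S_{i−1}) with S_{0} = IV; P_i = C_i ⊕ S_i.
P1: S = E(K, 0x52) = 0x3F; 0x7B ⊕ 0x3F = 0x44.
P2: S = E(K, 0x3F) = 0x89; 0xBA ⊕ 0x89 = 0x33.
P3: S = E(K, 0x89) = 0xD2; 0xF2 ⊕ 0xD2 = 0x20.
P4: S = E(K, 0xD2) = 0x7F; 0x42 ⊕ 0x7F = 0x3D.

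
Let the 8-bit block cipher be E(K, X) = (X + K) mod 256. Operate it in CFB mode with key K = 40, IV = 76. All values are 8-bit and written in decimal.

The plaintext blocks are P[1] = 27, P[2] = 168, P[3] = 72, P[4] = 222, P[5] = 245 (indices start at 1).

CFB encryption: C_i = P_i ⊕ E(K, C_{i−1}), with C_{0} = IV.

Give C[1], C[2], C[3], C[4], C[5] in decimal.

C[1]: E(K, 76) = 116; 27 ⊕ 116 = 111.
C[2]: E(K, 111) = 151; 168 ⊕ 151 = 63.
C[3]: E(K, 63) = 103; 72 ⊕ 103 = 47.
C[4]: E(K, 47) = 87; 222 ⊕ 87 = 137.
C[5]: E(K, 137) = 177; 245 ⊕ 177 = 68.

C[1] = 111, C[2] = 63, C[3] = 47, C[4] = 137, C[5] = 68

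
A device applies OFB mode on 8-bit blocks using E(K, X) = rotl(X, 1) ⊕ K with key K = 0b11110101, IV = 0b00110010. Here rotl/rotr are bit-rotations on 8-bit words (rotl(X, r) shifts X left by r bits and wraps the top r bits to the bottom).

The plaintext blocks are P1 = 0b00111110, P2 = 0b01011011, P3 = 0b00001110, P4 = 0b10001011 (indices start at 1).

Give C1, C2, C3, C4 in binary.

OFB encryption: S_i = E(K, S_{i−1}) with S_{0} = IV; C_i = P_i ⊕ S_i.
C1: S = E(K, 0b00110010) = 0b10010001; 0b00111110 ⊕ 0b10010001 = 0b10101111.
C2: S = E(K, 0b10010001) = 0b11010110; 0b01011011 ⊕ 0b11010110 = 0b10001101.
C3: S = E(K, 0b11010110) = 0b01011000; 0b00001110 ⊕ 0b01011000 = 0b01010110.
C4: S = E(K, 0b01011000) = 0b01000101; 0b10001011 ⊕ 0b01000101 = 0b11001110.

C1 = 0b10101111, C2 = 0b10001101, C3 = 0b01010110, C4 = 0b11001110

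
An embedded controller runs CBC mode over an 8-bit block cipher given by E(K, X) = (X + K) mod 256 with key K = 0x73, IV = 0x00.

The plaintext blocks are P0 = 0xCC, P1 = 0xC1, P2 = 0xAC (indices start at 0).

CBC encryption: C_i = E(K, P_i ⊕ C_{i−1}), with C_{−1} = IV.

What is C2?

C0: P0 ⊕ 0x00 = 0xCC; E(K, 0xCC) = 0x3F.
C1: P1 ⊕ 0x3F = 0xFE; E(K, 0xFE) = 0x71.
C2: P2 ⊕ 0x71 = 0xDD; E(K, 0xDD) = 0x50.

C2 = 0x50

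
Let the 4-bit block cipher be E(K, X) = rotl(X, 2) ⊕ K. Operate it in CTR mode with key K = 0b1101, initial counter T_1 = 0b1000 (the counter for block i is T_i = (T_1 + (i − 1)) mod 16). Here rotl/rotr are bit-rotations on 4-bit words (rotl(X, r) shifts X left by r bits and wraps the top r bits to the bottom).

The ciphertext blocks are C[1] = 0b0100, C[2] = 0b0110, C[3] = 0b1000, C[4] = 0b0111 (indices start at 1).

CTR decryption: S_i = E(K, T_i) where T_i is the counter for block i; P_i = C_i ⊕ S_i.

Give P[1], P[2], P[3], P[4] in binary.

P[1] = 0b1011, P[2] = 0b1101, P[3] = 0b1111, P[4] = 0b0100

P[1]: T = 0b1000, S = E(K, T) = 0b1111; 0b0100 ⊕ 0b1111 = 0b1011.
P[2]: T = 0b1001, S = E(K, T) = 0b1011; 0b0110 ⊕ 0b1011 = 0b1101.
P[3]: T = 0b1010, S = E(K, T) = 0b0111; 0b1000 ⊕ 0b0111 = 0b1111.
P[4]: T = 0b1011, S = E(K, T) = 0b0011; 0b0111 ⊕ 0b0011 = 0b0100.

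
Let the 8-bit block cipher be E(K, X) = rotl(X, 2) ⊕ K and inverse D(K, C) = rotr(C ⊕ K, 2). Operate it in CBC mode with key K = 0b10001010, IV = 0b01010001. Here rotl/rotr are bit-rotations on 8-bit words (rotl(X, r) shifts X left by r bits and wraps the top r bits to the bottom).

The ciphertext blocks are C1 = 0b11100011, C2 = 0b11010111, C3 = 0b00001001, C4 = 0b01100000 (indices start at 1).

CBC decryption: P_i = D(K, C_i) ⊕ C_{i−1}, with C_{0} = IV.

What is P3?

P3: D(K, 0b00001001) = 0b11100000; 0b11100000 ⊕ 0b11010111 = 0b00110111.

P3 = 0b00110111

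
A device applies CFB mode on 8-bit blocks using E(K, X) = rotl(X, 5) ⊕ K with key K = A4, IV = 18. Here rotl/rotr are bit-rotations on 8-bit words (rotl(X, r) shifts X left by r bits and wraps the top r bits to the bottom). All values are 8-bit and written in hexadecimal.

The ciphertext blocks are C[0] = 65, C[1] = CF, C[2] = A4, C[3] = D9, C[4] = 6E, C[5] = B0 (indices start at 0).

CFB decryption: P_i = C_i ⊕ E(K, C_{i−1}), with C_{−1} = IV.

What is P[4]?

P[4] = F1

P[4]: E(K, D9) = 9F; 6E ⊕ 9F = F1.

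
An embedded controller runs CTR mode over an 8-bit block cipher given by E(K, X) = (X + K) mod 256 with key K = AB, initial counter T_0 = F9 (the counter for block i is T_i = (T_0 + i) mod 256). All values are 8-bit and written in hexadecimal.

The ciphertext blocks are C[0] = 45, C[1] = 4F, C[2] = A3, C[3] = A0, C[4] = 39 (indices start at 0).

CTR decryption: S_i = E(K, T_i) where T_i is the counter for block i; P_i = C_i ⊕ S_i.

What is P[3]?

P[3]: T = FC, S = E(K, T) = A7; A0 ⊕ A7 = 07.

P[3] = 07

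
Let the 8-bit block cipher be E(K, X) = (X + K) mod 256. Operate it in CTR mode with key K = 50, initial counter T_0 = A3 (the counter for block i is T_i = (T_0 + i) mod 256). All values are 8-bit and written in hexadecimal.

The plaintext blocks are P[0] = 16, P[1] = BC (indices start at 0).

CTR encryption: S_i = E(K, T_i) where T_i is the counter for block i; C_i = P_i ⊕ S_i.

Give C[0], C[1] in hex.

C[0] = E5, C[1] = 48

C[0]: T = A3, S = E(K, T) = F3; 16 ⊕ F3 = E5.
C[1]: T = A4, S = E(K, T) = F4; BC ⊕ F4 = 48.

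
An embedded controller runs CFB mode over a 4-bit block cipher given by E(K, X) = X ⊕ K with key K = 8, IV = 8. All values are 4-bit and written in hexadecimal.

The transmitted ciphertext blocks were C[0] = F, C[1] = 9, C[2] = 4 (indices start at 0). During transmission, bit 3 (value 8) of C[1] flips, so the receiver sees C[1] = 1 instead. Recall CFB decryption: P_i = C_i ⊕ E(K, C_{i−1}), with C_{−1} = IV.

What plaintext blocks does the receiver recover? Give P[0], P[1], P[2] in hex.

P[0] = F, P[1] = 6, P[2] = D

Only C[1] changed, to 1. In CFB, a change in C_i flips the same bit in P_i and garbles P_{i+1}. Decrypting the received ciphertext:
P[0]: E(K, 8) = 0; F ⊕ 0 = F.
P[1]: E(K, F) = 7; 1 ⊕ 7 = 6.
P[2]: E(K, 1) = 9; 4 ⊕ 9 = D.
Blocks that differ from the original plaintext: P[1], P[2].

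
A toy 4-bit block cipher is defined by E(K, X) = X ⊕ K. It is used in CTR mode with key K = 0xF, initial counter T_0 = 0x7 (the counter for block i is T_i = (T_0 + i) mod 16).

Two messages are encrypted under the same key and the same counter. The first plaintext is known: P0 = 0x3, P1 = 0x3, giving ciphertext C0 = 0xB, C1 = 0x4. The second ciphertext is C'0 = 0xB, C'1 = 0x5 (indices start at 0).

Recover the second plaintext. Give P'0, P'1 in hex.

P'0 = 0x3, P'1 = 0x2

In CTR with a reused counter, both messages share the same keystream S_i, so C_i ⊕ C'_i = P_i ⊕ P'_i and thus P'_i = P_i ⊕ C_i ⊕ C'_i.
P'0: 0x3 ⊕ 0xB ⊕ 0xB = 0x3.
P'1: 0x3 ⊕ 0x4 ⊕ 0x5 = 0x2.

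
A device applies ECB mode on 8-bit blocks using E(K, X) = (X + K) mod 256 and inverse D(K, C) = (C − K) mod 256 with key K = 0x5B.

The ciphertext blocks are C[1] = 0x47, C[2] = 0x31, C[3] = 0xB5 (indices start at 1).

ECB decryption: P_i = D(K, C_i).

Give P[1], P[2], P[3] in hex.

P[1]: D(K, 0x47) = 0xEC.
P[2]: D(K, 0x31) = 0xD6.
P[3]: D(K, 0xB5) = 0x5A.

P[1] = 0xEC, P[2] = 0xD6, P[3] = 0x5A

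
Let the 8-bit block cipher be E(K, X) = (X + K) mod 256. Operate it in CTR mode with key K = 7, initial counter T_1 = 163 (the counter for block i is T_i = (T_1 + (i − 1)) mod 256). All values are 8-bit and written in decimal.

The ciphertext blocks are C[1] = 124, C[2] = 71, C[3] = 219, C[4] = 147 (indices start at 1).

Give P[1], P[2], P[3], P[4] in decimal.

P[1] = 214, P[2] = 236, P[3] = 119, P[4] = 62

CTR decryption: S_i = E(K, T_i) where T_i is the counter for block i; P_i = C_i ⊕ S_i.
P[1]: T = 163, S = E(K, T) = 170; 124 ⊕ 170 = 214.
P[2]: T = 164, S = E(K, T) = 171; 71 ⊕ 171 = 236.
P[3]: T = 165, S = E(K, T) = 172; 219 ⊕ 172 = 119.
P[4]: T = 166, S = E(K, T) = 173; 147 ⊕ 173 = 62.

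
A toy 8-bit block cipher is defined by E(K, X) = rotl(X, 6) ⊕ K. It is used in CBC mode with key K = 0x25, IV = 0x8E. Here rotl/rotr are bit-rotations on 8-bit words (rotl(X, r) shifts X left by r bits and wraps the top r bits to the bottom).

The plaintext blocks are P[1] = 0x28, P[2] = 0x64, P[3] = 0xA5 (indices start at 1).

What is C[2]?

C[2] = 0x1F

CBC encryption: C_i = E(K, P_i ⊕ C_{i−1}), with C_{0} = IV.
C[1]: P[1] ⊕ 0x8E = 0xA6; E(K, 0xA6) = 0x8C.
C[2]: P[2] ⊕ 0x8C = 0xE8; E(K, 0xE8) = 0x1F.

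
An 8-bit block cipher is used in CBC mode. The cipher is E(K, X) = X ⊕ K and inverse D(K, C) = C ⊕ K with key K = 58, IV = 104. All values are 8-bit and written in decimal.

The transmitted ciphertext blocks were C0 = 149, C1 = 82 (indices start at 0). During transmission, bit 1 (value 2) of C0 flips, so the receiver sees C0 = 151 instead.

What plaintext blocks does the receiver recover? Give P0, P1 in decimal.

CBC decryption: P_i = D(K, C_i) ⊕ C_{i−1}, with C_{−1} = IV.
Only C0 changed, to 151. In CBC, a change in C_i garbles P_i and flips the same bit in P_{i+1}. Decrypting the received ciphertext:
P0: D(K, 151) = 173; 173 ⊕ 104 = 197.
P1: D(K, 82) = 104; 104 ⊕ 151 = 255.
Blocks that differ from the original plaintext: P0, P1.

P0 = 197, P1 = 255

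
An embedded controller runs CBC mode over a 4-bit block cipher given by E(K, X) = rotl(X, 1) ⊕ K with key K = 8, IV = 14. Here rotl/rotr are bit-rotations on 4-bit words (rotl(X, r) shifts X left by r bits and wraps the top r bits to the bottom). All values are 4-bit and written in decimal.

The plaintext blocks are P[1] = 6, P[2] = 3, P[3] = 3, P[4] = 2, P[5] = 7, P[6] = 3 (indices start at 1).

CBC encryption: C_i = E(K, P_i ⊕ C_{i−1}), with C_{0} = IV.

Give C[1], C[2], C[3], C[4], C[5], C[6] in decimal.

C[1]: P[1] ⊕ 14 = 8; E(K, 8) = 9.
C[2]: P[2] ⊕ 9 = 10; E(K, 10) = 13.
C[3]: P[3] ⊕ 13 = 14; E(K, 14) = 5.
C[4]: P[4] ⊕ 5 = 7; E(K, 7) = 6.
C[5]: P[5] ⊕ 6 = 1; E(K, 1) = 10.
C[6]: P[6] ⊕ 10 = 9; E(K, 9) = 11.

C[1] = 9, C[2] = 13, C[3] = 5, C[4] = 6, C[5] = 10, C[6] = 11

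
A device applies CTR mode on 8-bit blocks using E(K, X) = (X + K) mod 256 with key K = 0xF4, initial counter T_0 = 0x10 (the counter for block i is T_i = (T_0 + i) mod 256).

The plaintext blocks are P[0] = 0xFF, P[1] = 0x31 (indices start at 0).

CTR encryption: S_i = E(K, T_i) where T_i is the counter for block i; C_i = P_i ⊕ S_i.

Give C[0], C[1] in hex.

C[0] = 0xFB, C[1] = 0x34

C[0]: T = 0x10, S = E(K, T) = 0x04; 0xFF ⊕ 0x04 = 0xFB.
C[1]: T = 0x11, S = E(K, T) = 0x05; 0x31 ⊕ 0x05 = 0x34.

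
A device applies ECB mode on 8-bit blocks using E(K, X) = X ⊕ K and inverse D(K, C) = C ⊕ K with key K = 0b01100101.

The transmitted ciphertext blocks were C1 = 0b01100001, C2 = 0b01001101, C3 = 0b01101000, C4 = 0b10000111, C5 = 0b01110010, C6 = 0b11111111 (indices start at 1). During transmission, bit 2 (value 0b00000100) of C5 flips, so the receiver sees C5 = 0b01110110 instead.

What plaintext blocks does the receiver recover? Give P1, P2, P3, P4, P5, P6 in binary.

ECB decryption: P_i = D(K, C_i).
Only C5 changed, to 0b01110110. In ECB, a change in C_i affects only P_i. Decrypting the received ciphertext:
P1: D(K, 0b01100001) = 0b00000100.
P2: D(K, 0b01001101) = 0b00101000.
P3: D(K, 0b01101000) = 0b00001101.
P4: D(K, 0b10000111) = 0b11100010.
P5: D(K, 0b01110110) = 0b00010011.
P6: D(K, 0b11111111) = 0b10011010.
Blocks that differ from the original plaintext: P5.

P1 = 0b00000100, P2 = 0b00101000, P3 = 0b00001101, P4 = 0b11100010, P5 = 0b00010011, P6 = 0b10011010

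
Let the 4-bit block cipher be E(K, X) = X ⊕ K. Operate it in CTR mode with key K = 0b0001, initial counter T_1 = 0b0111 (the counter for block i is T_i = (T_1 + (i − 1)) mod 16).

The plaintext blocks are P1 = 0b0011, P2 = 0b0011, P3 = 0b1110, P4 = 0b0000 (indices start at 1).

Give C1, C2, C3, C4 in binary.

CTR encryption: S_i = E(K, T_i) where T_i is the counter for block i; C_i = P_i ⊕ S_i.
C1: T = 0b0111, S = E(K, T) = 0b0110; 0b0011 ⊕ 0b0110 = 0b0101.
C2: T = 0b1000, S = E(K, T) = 0b1001; 0b0011 ⊕ 0b1001 = 0b1010.
C3: T = 0b1001, S = E(K, T) = 0b1000; 0b1110 ⊕ 0b1000 = 0b0110.
C4: T = 0b1010, S = E(K, T) = 0b1011; 0b0000 ⊕ 0b1011 = 0b1011.

C1 = 0b0101, C2 = 0b1010, C3 = 0b0110, C4 = 0b1011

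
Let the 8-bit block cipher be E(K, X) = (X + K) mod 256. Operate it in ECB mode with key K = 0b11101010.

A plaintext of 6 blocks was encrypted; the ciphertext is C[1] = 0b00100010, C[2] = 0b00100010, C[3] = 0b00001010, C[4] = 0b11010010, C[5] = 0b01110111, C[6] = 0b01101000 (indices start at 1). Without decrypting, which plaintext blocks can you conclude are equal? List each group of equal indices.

P[1] = P[2]

ECB encrypts each block independently with the same key, so equal ciphertext blocks imply equal plaintext blocks.
C[1] = C[2] = 0b00100010, so P[1] = P[2].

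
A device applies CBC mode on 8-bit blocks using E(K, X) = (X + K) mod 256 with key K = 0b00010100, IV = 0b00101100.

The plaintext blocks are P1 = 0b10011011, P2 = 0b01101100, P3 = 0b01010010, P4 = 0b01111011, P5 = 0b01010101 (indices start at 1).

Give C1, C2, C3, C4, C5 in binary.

C1 = 0b11001011, C2 = 0b10111011, C3 = 0b11111101, C4 = 0b10011010, C5 = 0b11100011

CBC encryption: C_i = E(K, P_i ⊕ C_{i−1}), with C_{0} = IV.
C1: P1 ⊕ 0b00101100 = 0b10110111; E(K, 0b10110111) = 0b11001011.
C2: P2 ⊕ 0b11001011 = 0b10100111; E(K, 0b10100111) = 0b10111011.
C3: P3 ⊕ 0b10111011 = 0b11101001; E(K, 0b11101001) = 0b11111101.
C4: P4 ⊕ 0b11111101 = 0b10000110; E(K, 0b10000110) = 0b10011010.
C5: P5 ⊕ 0b10011010 = 0b11001111; E(K, 0b11001111) = 0b11100011.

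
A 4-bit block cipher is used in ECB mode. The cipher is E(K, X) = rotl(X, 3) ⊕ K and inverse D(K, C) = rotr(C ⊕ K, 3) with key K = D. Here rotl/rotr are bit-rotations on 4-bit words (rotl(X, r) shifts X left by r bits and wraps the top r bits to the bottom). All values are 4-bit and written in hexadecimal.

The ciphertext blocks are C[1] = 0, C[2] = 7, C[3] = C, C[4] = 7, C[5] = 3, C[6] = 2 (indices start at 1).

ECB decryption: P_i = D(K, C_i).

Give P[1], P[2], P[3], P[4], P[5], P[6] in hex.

P[1]: D(K, 0) = B.
P[2]: D(K, 7) = 5.
P[3]: D(K, C) = 2.
P[4]: D(K, 7) = 5.
P[5]: D(K, 3) = D.
P[6]: D(K, 2) = F.

P[1] = B, P[2] = 5, P[3] = 2, P[4] = 5, P[5] = D, P[6] = F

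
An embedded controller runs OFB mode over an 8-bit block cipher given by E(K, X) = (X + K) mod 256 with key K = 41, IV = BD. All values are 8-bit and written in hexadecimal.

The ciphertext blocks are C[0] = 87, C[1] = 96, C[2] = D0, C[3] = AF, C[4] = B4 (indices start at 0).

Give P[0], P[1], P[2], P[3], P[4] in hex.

OFB decryption: S_i = E(K, S_{i−1}) with S_{−1} = IV; P_i = C_i ⊕ S_i.
P[0]: S = E(K, BD) = FE; 87 ⊕ FE = 79.
P[1]: S = E(K, FE) = 3F; 96 ⊕ 3F = A9.
P[2]: S = E(K, 3F) = 80; D0 ⊕ 80 = 50.
P[3]: S = E(K, 80) = C1; AF ⊕ C1 = 6E.
P[4]: S = E(K, C1) = 02; B4 ⊕ 02 = B6.

P[0] = 79, P[1] = A9, P[2] = 50, P[3] = 6E, P[4] = B6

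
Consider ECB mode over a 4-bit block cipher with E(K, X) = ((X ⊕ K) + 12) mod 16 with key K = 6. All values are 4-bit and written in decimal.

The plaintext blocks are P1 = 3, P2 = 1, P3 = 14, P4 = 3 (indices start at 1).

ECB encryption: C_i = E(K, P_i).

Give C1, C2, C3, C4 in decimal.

C1: E(K, 3) = 1.
C2: E(K, 1) = 3.
C3: E(K, 14) = 4.
C4: E(K, 3) = 1.

C1 = 1, C2 = 3, C3 = 4, C4 = 1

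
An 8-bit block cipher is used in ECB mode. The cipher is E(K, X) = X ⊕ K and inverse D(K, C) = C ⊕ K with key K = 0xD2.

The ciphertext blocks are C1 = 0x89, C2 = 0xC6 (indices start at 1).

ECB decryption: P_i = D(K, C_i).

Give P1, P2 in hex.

P1 = 0x5B, P2 = 0x14

P1: D(K, 0x89) = 0x5B.
P2: D(K, 0xC6) = 0x14.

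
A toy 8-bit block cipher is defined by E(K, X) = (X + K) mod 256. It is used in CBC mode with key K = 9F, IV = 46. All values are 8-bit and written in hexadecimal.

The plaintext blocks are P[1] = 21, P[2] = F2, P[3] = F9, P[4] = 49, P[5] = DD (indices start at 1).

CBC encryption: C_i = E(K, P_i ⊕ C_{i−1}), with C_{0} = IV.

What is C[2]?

C[2] = 93

C[1]: P[1] ⊕ 46 = 67; E(K, 67) = 06.
C[2]: P[2] ⊕ 06 = F4; E(K, F4) = 93.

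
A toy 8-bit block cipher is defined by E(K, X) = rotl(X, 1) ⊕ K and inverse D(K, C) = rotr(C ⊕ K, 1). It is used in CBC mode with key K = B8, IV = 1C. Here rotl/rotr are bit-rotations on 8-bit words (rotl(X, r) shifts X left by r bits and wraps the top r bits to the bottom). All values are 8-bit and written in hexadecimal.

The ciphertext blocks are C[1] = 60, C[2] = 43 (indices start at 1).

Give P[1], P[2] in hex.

CBC decryption: P_i = D(K, C_i) ⊕ C_{i−1}, with C_{0} = IV.
P[1]: D(K, 60) = 6C; 6C ⊕ 1C = 70.
P[2]: D(K, 43) = FD; FD ⊕ 60 = 9D.

P[1] = 70, P[2] = 9D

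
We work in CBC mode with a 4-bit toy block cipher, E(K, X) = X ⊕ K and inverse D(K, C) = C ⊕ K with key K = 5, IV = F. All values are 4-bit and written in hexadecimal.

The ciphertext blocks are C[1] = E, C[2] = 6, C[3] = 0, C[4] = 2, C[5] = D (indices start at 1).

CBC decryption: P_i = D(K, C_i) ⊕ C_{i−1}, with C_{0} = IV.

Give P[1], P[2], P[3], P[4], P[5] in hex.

P[1]: D(K, E) = B; B ⊕ F = 4.
P[2]: D(K, 6) = 3; 3 ⊕ E = D.
P[3]: D(K, 0) = 5; 5 ⊕ 6 = 3.
P[4]: D(K, 2) = 7; 7 ⊕ 0 = 7.
P[5]: D(K, D) = 8; 8 ⊕ 2 = A.

P[1] = 4, P[2] = D, P[3] = 3, P[4] = 7, P[5] = A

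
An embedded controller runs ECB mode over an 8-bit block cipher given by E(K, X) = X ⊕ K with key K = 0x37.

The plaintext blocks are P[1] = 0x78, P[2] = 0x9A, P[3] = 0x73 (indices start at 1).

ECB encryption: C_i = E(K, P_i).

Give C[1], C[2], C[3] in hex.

C[1] = 0x4F, C[2] = 0xAD, C[3] = 0x44

C[1]: E(K, 0x78) = 0x4F.
C[2]: E(K, 0x9A) = 0xAD.
C[3]: E(K, 0x73) = 0x44.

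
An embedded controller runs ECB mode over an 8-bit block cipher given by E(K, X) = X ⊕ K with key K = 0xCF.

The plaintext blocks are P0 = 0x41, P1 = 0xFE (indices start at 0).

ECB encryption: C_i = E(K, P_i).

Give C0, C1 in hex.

C0: E(K, 0x41) = 0x8E.
C1: E(K, 0xFE) = 0x31.

C0 = 0x8E, C1 = 0x31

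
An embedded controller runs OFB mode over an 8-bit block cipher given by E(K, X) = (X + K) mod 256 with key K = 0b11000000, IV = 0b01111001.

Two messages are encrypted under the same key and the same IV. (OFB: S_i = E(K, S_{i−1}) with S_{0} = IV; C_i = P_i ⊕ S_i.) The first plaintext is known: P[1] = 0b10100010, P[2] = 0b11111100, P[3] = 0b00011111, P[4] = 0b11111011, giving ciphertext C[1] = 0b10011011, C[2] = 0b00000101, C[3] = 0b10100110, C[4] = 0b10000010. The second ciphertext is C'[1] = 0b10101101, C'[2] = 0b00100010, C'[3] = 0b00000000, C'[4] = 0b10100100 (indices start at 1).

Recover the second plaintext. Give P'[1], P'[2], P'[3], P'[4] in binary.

In OFB with a reused IV, both messages share the same keystream S_i, so C_i ⊕ C'_i = P_i ⊕ P'_i and thus P'_i = P_i ⊕ C_i ⊕ C'_i.
P'[1]: 0b10100010 ⊕ 0b10011011 ⊕ 0b10101101 = 0b10010100.
P'[2]: 0b11111100 ⊕ 0b00000101 ⊕ 0b00100010 = 0b11011011.
P'[3]: 0b00011111 ⊕ 0b10100110 ⊕ 0b00000000 = 0b10111001.
P'[4]: 0b11111011 ⊕ 0b10000010 ⊕ 0b10100100 = 0b11011101.

P'[1] = 0b10010100, P'[2] = 0b11011011, P'[3] = 0b10111001, P'[4] = 0b11011101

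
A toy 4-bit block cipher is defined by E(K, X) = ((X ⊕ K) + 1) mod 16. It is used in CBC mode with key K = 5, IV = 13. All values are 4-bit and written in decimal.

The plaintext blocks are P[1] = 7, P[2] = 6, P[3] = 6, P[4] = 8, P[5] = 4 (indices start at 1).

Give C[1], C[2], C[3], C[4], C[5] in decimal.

C[1] = 0, C[2] = 4, C[3] = 8, C[4] = 6, C[5] = 8

CBC encryption: C_i = E(K, P_i ⊕ C_{i−1}), with C_{0} = IV.
C[1]: P[1] ⊕ 13 = 10; E(K, 10) = 0.
C[2]: P[2] ⊕ 0 = 6; E(K, 6) = 4.
C[3]: P[3] ⊕ 4 = 2; E(K, 2) = 8.
C[4]: P[4] ⊕ 8 = 0; E(K, 0) = 6.
C[5]: P[5] ⊕ 6 = 2; E(K, 2) = 8.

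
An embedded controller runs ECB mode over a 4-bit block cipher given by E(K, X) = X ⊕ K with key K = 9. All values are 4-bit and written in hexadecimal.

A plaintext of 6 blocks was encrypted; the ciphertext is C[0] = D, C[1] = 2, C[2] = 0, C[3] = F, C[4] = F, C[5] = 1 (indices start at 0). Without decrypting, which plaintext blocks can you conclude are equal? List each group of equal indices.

ECB encrypts each block independently with the same key, so equal ciphertext blocks imply equal plaintext blocks.
C[3] = C[4] = F, so P[3] = P[4].

P[3] = P[4]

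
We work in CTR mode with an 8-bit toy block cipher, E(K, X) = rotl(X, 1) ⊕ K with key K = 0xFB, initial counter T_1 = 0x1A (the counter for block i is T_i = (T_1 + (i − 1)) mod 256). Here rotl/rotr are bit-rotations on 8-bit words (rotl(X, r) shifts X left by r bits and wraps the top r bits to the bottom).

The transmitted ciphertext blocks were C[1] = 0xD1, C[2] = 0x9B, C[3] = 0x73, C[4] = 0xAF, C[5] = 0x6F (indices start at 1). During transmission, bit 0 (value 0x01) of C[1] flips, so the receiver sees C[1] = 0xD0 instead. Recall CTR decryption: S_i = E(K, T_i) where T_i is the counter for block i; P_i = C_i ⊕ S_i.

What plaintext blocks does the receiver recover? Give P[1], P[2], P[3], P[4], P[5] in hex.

Only C[1] changed, to 0xD0. In CTR, a change in C_i flips the same bit in P_i only; the keystream is unaffected. Decrypting the received ciphertext:
P[1]: T = 0x1A, S = E(K, T) = 0xCF; 0xD0 ⊕ 0xCF = 0x1F.
P[2]: T = 0x1B, S = E(K, T) = 0xCD; 0x9B ⊕ 0xCD = 0x56.
P[3]: T = 0x1C, S = E(K, T) = 0xC3; 0x73 ⊕ 0xC3 = 0xB0.
P[4]: T = 0x1D, S = E(K, T) = 0xC1; 0xAF ⊕ 0xC1 = 0x6E.
P[5]: T = 0x1E, S = E(K, T) = 0xC7; 0x6F ⊕ 0xC7 = 0xA8.
Blocks that differ from the original plaintext: P[1].

P[1] = 0x1F, P[2] = 0x56, P[3] = 0xB0, P[4] = 0x6E, P[5] = 0xA8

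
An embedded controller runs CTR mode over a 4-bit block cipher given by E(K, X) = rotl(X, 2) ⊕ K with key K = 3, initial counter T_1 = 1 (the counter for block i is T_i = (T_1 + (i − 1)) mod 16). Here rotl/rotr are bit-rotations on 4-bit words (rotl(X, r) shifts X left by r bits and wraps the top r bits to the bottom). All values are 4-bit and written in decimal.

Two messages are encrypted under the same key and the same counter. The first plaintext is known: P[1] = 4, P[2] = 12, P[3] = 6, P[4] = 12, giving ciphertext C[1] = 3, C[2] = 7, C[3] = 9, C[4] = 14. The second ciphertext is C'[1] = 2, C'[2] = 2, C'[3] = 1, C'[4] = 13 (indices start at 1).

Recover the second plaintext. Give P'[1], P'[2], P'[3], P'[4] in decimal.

P'[1] = 5, P'[2] = 9, P'[3] = 14, P'[4] = 15

In CTR with a reused counter, both messages share the same keystream S_i, so C_i ⊕ C'_i = P_i ⊕ P'_i and thus P'_i = P_i ⊕ C_i ⊕ C'_i.
P'[1]: 4 ⊕ 3 ⊕ 2 = 5.
P'[2]: 12 ⊕ 7 ⊕ 2 = 9.
P'[3]: 6 ⊕ 9 ⊕ 1 = 14.
P'[4]: 12 ⊕ 14 ⊕ 13 = 15.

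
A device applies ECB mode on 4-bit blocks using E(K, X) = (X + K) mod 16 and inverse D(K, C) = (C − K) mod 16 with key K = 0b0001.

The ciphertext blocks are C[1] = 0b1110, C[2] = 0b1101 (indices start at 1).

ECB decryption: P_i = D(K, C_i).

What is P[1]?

P[1] = 0b1101

P[1]: D(K, 0b1110) = 0b1101.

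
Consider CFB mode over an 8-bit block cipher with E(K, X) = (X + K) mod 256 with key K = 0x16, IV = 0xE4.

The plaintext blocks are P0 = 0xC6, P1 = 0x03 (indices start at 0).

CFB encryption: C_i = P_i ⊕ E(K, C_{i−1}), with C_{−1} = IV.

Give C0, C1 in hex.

C0 = 0x3C, C1 = 0x51

C0: E(K, 0xE4) = 0xFA; 0xC6 ⊕ 0xFA = 0x3C.
C1: E(K, 0x3C) = 0x52; 0x03 ⊕ 0x52 = 0x51.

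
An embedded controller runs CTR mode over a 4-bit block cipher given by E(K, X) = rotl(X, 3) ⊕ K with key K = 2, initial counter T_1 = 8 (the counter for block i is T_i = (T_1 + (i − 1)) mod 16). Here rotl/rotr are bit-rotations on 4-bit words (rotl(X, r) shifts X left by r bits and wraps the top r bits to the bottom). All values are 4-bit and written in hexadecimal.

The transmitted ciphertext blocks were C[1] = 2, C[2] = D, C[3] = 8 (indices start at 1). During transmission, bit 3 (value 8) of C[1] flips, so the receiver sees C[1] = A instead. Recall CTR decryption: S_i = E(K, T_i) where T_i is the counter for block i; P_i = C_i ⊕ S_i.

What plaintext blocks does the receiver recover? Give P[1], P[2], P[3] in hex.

Only C[1] changed, to A. In CTR, a change in C_i flips the same bit in P_i only; the keystream is unaffected. Decrypting the received ciphertext:
P[1]: T = 8, S = E(K, T) = 6; A ⊕ 6 = C.
P[2]: T = 9, S = E(K, T) = E; D ⊕ E = 3.
P[3]: T = A, S = E(K, T) = 7; 8 ⊕ 7 = F.
Blocks that differ from the original plaintext: P[1].

P[1] = C, P[2] = 3, P[3] = F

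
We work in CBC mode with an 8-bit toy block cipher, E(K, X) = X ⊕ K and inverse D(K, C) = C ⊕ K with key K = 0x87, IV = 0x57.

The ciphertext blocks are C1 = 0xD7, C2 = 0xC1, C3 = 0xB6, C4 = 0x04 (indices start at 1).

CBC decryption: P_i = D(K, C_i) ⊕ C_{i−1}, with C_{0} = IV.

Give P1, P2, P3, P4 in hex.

P1 = 0x07, P2 = 0x91, P3 = 0xF0, P4 = 0x35

P1: D(K, 0xD7) = 0x50; 0x50 ⊕ 0x57 = 0x07.
P2: D(K, 0xC1) = 0x46; 0x46 ⊕ 0xD7 = 0x91.
P3: D(K, 0xB6) = 0x31; 0x31 ⊕ 0xC1 = 0xF0.
P4: D(K, 0x04) = 0x83; 0x83 ⊕ 0xB6 = 0x35.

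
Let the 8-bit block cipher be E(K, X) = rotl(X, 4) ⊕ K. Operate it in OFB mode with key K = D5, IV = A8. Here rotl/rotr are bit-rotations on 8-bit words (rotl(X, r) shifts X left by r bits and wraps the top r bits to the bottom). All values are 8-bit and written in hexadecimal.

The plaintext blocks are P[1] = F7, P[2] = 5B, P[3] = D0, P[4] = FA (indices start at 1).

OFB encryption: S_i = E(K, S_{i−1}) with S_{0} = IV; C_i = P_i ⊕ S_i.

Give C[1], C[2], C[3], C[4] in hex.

C[1]: S = E(K, A8) = 5F; F7 ⊕ 5F = A8.
C[2]: S = E(K, 5F) = 20; 5B ⊕ 20 = 7B.
C[3]: S = E(K, 20) = D7; D0 ⊕ D7 = 07.
C[4]: S = E(K, D7) = A8; FA ⊕ A8 = 52.

C[1] = A8, C[2] = 7B, C[3] = 07, C[4] = 52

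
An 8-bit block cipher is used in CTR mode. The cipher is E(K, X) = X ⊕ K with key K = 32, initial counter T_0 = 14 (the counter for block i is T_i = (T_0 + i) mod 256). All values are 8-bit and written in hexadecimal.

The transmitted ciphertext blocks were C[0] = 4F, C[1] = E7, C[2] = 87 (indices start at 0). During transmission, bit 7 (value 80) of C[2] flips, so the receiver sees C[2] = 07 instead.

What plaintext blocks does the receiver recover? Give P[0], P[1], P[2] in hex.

P[0] = 69, P[1] = C0, P[2] = 23

CTR decryption: S_i = E(K, T_i) where T_i is the counter for block i; P_i = C_i ⊕ S_i.
Only C[2] changed, to 07. In CTR, a change in C_i flips the same bit in P_i only; the keystream is unaffected. Decrypting the received ciphertext:
P[0]: T = 14, S = E(K, T) = 26; 4F ⊕ 26 = 69.
P[1]: T = 15, S = E(K, T) = 27; E7 ⊕ 27 = C0.
P[2]: T = 16, S = E(K, T) = 24; 07 ⊕ 24 = 23.
Blocks that differ from the original plaintext: P[2].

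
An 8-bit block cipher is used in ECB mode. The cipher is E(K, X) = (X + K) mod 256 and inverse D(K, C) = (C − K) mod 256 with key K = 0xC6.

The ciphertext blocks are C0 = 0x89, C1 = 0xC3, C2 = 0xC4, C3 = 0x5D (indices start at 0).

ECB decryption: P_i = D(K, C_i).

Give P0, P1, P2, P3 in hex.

P0: D(K, 0x89) = 0xC3.
P1: D(K, 0xC3) = 0xFD.
P2: D(K, 0xC4) = 0xFE.
P3: D(K, 0x5D) = 0x97.

P0 = 0xC3, P1 = 0xFD, P2 = 0xFE, P3 = 0x97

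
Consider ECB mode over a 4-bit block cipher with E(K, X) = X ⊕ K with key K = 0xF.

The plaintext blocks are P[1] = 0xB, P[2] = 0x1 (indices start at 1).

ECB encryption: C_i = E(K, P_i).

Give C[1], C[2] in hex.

C[1]: E(K, 0xB) = 0x4.
C[2]: E(K, 0x1) = 0xE.

C[1] = 0x4, C[2] = 0xE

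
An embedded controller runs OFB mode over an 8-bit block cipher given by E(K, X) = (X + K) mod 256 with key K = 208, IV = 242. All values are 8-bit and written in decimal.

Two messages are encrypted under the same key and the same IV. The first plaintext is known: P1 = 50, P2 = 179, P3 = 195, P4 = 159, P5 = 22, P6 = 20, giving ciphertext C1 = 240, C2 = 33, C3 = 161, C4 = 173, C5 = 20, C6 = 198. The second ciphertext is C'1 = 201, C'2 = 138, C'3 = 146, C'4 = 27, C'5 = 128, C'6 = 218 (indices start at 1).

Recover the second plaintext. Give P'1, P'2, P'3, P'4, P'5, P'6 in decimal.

In OFB with a reused IV, both messages share the same keystream S_i, so C_i ⊕ C'_i = P_i ⊕ P'_i and thus P'_i = P_i ⊕ C_i ⊕ C'_i.
P'1: 50 ⊕ 240 ⊕ 201 = 11.
P'2: 179 ⊕ 33 ⊕ 138 = 24.
P'3: 195 ⊕ 161 ⊕ 146 = 240.
P'4: 159 ⊕ 173 ⊕ 27 = 41.
P'5: 22 ⊕ 20 ⊕ 128 = 130.
P'6: 20 ⊕ 198 ⊕ 218 = 8.

P'1 = 11, P'2 = 24, P'3 = 240, P'4 = 41, P'5 = 130, P'6 = 8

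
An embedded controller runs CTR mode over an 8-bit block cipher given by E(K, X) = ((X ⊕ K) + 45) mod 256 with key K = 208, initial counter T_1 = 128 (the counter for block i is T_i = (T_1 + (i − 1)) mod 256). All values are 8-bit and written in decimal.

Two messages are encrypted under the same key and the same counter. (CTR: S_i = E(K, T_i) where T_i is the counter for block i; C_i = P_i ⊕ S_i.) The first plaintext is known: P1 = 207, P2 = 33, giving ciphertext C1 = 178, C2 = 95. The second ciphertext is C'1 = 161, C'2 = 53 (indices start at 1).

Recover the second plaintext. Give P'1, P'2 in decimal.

P'1 = 220, P'2 = 75

In CTR with a reused counter, both messages share the same keystream S_i, so C_i ⊕ C'_i = P_i ⊕ P'_i and thus P'_i = P_i ⊕ C_i ⊕ C'_i.
P'1: 207 ⊕ 178 ⊕ 161 = 220.
P'2: 33 ⊕ 95 ⊕ 53 = 75.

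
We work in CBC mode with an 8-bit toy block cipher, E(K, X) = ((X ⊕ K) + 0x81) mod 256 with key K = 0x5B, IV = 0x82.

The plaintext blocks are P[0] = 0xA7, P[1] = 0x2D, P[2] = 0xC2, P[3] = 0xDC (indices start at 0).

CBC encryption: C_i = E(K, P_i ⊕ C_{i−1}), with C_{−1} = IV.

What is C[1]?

C[0]: P[0] ⊕ 0x82 = 0x25; E(K, 0x25) = 0xFF.
C[1]: P[1] ⊕ 0xFF = 0xD2; E(K, 0xD2) = 0x0A.

C[1] = 0x0A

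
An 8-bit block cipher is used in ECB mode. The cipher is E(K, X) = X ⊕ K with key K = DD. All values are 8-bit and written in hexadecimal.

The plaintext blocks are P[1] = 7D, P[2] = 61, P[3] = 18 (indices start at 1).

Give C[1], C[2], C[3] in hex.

ECB encryption: C_i = E(K, P_i).
C[1]: E(K, 7D) = A0.
C[2]: E(K, 61) = BC.
C[3]: E(K, 18) = C5.

C[1] = A0, C[2] = BC, C[3] = C5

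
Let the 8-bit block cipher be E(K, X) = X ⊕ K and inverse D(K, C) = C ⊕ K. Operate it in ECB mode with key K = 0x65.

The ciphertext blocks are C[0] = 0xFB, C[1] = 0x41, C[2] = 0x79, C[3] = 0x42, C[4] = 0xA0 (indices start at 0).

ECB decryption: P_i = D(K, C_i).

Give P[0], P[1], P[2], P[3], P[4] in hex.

P[0] = 0x9E, P[1] = 0x24, P[2] = 0x1C, P[3] = 0x27, P[4] = 0xC5

P[0]: D(K, 0xFB) = 0x9E.
P[1]: D(K, 0x41) = 0x24.
P[2]: D(K, 0x79) = 0x1C.
P[3]: D(K, 0x42) = 0x27.
P[4]: D(K, 0xA0) = 0xC5.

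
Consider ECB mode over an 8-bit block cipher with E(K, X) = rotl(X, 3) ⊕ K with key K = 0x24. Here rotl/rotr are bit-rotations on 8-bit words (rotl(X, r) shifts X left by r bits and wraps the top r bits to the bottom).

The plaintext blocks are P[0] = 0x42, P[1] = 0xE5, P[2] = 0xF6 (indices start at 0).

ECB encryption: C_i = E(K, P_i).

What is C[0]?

C[0] = 0x36

C[0]: E(K, 0x42) = 0x36.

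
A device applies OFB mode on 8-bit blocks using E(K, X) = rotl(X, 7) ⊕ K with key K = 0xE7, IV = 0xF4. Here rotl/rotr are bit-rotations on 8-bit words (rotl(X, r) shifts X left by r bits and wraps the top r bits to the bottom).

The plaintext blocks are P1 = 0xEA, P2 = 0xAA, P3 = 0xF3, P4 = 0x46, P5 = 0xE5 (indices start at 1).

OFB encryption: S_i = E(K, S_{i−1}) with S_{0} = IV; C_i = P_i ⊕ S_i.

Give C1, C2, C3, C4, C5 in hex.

C1: S = E(K, 0xF4) = 0x9D; 0xEA ⊕ 0x9D = 0x77.
C2: S = E(K, 0x9D) = 0x29; 0xAA ⊕ 0x29 = 0x83.
C3: S = E(K, 0x29) = 0x73; 0xF3 ⊕ 0x73 = 0x80.
C4: S = E(K, 0x73) = 0x5E; 0x46 ⊕ 0x5E = 0x18.
C5: S = E(K, 0x5E) = 0xC8; 0xE5 ⊕ 0xC8 = 0x2D.

C1 = 0x77, C2 = 0x83, C3 = 0x80, C4 = 0x18, C5 = 0x2D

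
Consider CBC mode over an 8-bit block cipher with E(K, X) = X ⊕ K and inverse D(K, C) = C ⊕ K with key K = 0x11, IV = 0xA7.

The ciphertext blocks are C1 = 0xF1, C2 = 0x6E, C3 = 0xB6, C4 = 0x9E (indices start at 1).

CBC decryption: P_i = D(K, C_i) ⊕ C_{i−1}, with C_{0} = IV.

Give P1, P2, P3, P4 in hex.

P1 = 0x47, P2 = 0x8E, P3 = 0xC9, P4 = 0x39

P1: D(K, 0xF1) = 0xE0; 0xE0 ⊕ 0xA7 = 0x47.
P2: D(K, 0x6E) = 0x7F; 0x7F ⊕ 0xF1 = 0x8E.
P3: D(K, 0xB6) = 0xA7; 0xA7 ⊕ 0x6E = 0xC9.
P4: D(K, 0x9E) = 0x8F; 0x8F ⊕ 0xB6 = 0x39.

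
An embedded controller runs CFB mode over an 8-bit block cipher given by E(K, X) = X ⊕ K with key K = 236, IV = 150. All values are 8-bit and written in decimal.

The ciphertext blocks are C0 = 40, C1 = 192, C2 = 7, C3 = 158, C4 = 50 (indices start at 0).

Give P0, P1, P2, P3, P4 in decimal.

P0 = 82, P1 = 4, P2 = 43, P3 = 117, P4 = 64

CFB decryption: P_i = C_i ⊕ E(K, C_{i−1}), with C_{−1} = IV.
P0: E(K, 150) = 122; 40 ⊕ 122 = 82.
P1: E(K, 40) = 196; 192 ⊕ 196 = 4.
P2: E(K, 192) = 44; 7 ⊕ 44 = 43.
P3: E(K, 7) = 235; 158 ⊕ 235 = 117.
P4: E(K, 158) = 114; 50 ⊕ 114 = 64.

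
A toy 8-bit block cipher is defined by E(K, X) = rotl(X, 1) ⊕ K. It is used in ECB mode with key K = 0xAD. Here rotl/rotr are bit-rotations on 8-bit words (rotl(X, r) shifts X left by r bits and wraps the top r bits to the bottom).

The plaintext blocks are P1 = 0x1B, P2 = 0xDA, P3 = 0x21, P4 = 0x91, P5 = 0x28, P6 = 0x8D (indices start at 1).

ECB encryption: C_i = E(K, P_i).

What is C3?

C3: E(K, 0x21) = 0xEF.

C3 = 0xEF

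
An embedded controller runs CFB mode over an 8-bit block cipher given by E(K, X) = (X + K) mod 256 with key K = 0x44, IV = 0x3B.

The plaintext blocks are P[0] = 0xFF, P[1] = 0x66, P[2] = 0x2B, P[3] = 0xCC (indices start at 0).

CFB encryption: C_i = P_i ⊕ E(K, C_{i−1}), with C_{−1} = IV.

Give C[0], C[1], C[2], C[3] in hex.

C[0] = 0x80, C[1] = 0xA2, C[2] = 0xCD, C[3] = 0xDD

C[0]: E(K, 0x3B) = 0x7F; 0xFF ⊕ 0x7F = 0x80.
C[1]: E(K, 0x80) = 0xC4; 0x66 ⊕ 0xC4 = 0xA2.
C[2]: E(K, 0xA2) = 0xE6; 0x2B ⊕ 0xE6 = 0xCD.
C[3]: E(K, 0xCD) = 0x11; 0xCC ⊕ 0x11 = 0xDD.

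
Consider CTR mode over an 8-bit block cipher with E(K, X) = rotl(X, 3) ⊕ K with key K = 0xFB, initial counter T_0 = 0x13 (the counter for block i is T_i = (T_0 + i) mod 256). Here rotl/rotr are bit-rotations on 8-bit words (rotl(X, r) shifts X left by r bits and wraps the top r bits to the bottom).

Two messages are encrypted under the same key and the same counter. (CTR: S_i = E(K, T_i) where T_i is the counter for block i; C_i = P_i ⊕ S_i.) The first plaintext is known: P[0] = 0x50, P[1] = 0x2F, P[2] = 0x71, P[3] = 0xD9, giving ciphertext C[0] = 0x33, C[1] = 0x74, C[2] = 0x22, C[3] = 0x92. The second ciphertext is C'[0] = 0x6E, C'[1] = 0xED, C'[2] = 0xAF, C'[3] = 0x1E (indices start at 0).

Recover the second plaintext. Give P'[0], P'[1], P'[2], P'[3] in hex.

In CTR with a reused counter, both messages share the same keystream S_i, so C_i ⊕ C'_i = P_i ⊕ P'_i and thus P'_i = P_i ⊕ C_i ⊕ C'_i.
P'[0]: 0x50 ⊕ 0x33 ⊕ 0x6E = 0x0D.
P'[1]: 0x2F ⊕ 0x74 ⊕ 0xED = 0xB6.
P'[2]: 0x71 ⊕ 0x22 ⊕ 0xAF = 0xFC.
P'[3]: 0xD9 ⊕ 0x92 ⊕ 0x1E = 0x55.

P'[0] = 0x0D, P'[1] = 0xB6, P'[2] = 0xFC, P'[3] = 0x55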